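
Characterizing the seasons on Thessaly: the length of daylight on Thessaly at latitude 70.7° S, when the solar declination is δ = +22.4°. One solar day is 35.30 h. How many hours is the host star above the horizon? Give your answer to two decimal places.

cos h₀ = −tan ϕ · tan δ = 1.1770 ≥ 1, so the host star never rises (polar night) and h₀ = 0.
Daylight = 2h₀/(2π) × 35.30 h = (0.0000/π) × 35.30 = 0.00 h.

0.00 h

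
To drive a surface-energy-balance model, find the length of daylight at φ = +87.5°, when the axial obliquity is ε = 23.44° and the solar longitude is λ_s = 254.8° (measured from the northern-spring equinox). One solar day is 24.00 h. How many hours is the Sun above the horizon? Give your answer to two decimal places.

0.00 h

Solar declination: sin δ = sin ε · sin λ_s = sin 23.44° × sin 254.8° = -0.38387, so δ = -22.574°.
cos H₀ = −tan φ · tan δ = 9.5216 ≥ 1, so the Sun never rises (polar night) and H₀ = 0.
Daylight = 2H₀/(2π) × 24.00 h = (0.0000/π) × 24.00 = 0.00 h.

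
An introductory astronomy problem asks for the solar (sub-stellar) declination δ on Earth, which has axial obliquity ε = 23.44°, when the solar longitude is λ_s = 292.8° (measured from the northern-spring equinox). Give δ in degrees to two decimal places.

δ = -21.51°

sin δ = sin ε · sin λ_s = sin 23.44° × sin 292.8° = -0.366707.
δ = arcsin(-0.366707) = -21.51°.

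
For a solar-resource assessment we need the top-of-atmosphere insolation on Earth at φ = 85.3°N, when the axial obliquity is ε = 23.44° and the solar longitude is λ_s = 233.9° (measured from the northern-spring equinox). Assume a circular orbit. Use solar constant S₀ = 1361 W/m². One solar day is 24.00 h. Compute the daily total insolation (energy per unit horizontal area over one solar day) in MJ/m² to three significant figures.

0.00 MJ/m²

Solar declination: sin δ = sin ε · sin λ_s = sin 23.44° × sin 233.9° = -0.32141, so δ = -18.748°.
cos H₀ = −tan(+85.3°) tan(-18.748°) = 4.1284 ≥ 1 ⇒ polar night, H₀ = 0 and Q̄ = 0.
Daily total = Q̄ × 24.00 h × 3600 s/h = 0.00 MJ/m².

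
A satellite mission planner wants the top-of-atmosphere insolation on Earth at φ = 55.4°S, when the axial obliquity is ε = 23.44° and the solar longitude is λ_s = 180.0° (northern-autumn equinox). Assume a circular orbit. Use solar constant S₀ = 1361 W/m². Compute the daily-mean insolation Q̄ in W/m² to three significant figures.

Solar declination: sin δ = sin ε · sin λ_s = sin 23.44° × sin 180.0° = 0.00000, so δ = +0.000°.
cos H₀ = −tan(-55.4°) tan(+0.000°) = 0.0000, H₀ = 1.5708 rad.
Bracket: H₀ sin φ sin δ + cos φ cos δ sin H₀ = 1.5708×-0.82314×0.00000 + 0.56784×1.00000×1.00000 = -0.000000 + 0.567840 = 0.567840.
Q̄ = (S₀/π) × [bracket] = (1361/π) × 0.567840 = 246.0 W/m².

Q̄ ≈ 246 W/m²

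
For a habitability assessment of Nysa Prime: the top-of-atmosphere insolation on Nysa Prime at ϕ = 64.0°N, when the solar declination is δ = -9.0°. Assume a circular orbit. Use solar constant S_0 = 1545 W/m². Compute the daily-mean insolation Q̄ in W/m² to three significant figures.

Q̄ ≈ 116 W/m²

cos h₀ = −tan(+64.0°) tan(-9.000°) = 0.3247, h₀ = 1.2401 rad.
Bracket: h₀ sin ϕ sin δ + cos ϕ cos δ sin h₀ = 1.2401×0.89879×-0.15643 + 0.43837×0.98769×0.94580 = -0.174355 + 0.409506 = 0.235151.
Q̄ = (S_0/π) × [bracket] = (1545/π) × 0.235151 = 115.6 W/m².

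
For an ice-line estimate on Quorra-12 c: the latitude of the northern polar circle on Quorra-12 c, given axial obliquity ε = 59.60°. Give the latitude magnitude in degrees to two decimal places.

The polar circle is the lowest latitude that experiences at least one full rotation of continuous daylight at the northern-summer solstice; it lies at |ϕ| = 90° − ε = 90° − 59.60° = 30.40°.

30.40°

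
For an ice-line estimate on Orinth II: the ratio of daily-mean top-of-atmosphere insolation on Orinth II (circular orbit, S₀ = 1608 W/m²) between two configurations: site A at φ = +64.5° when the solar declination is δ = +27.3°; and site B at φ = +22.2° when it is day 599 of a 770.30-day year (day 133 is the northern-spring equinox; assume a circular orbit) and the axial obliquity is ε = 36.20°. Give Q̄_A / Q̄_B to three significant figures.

— Configuration A (φ=+64.5°):
cos H₀ = −tan(+64.5°) tan(+27.300°) = -1.0821 ≤ −1 ⇒ polar day, H₀ = π.
Bracket: H₀ sin φ sin δ + cos φ cos δ sin H₀ = 3.1416×0.90259×0.45865 + 0.43051×0.88862×0.00000 = 1.300537 + 0.000000 = 1.300537.
Q̄ = (S₀/π) × [bracket] = (1608/π) × 1.300537 = 665.67 W/m².
— Configuration B (φ=+22.2°):
Solar longitude: λ_s = 360° × (599 − 133)/770.30 = 217.785°.
sin δ = sin 36.20° × sin 217.785° = -0.36187, so δ = -21.215°.
cos H₀ = −tan(+22.2°) tan(-21.215°) = 0.1584, H₀ = 1.4117 rad.
Bracket: H₀ sin φ sin δ + cos φ cos δ sin H₀ = 1.4117×0.37784×-0.36187 + 0.92587×0.93223×0.98737 = -0.193020 + 0.852223 = 0.659203.
Q̄ = (S₀/π) × [bracket] = (1608/π) × 0.659203 = 337.41 W/m².
Ratio Q̄_A / Q̄_B = 665.67 / 337.41 = 1.973.

Q̄_A / Q̄_B ≈ 1.97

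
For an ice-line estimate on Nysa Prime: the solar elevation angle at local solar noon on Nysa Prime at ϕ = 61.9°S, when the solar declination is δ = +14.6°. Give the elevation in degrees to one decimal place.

13.5°

At local noon the hour angle is zero, so the zenith angle equals |ϕ − δ| = |-61.9° − (+14.600°)| = 76.500°.
Elevation = 90° − 76.500° = 13.5°.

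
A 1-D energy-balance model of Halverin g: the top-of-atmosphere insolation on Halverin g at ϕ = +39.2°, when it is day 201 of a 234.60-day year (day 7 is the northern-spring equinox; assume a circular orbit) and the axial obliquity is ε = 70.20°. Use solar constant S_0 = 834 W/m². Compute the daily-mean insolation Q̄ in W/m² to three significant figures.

Solar longitude: L_s = 360° × (201 − 7)/234.60 = 297.698°.
sin δ = sin 70.20° × sin 297.698° = -0.83306, so δ = -56.415°.
cos h₀ = −tan(+39.2°) tan(-56.415°) = 1.2282 ≥ 1 ⇒ polar night, h₀ = 0 and Q̄ = 0.

Q̄ ≈ 0.00 W/m²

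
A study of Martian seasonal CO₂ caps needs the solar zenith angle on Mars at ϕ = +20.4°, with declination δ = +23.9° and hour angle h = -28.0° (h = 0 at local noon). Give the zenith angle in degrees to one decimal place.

cos θ_z = sin ϕ sin δ + cos ϕ cos δ cos h = 0.141221 + 0.756610 = 0.897831.
θ_z = arccos(0.897831) = 26.1°.

θ_z = 26.1°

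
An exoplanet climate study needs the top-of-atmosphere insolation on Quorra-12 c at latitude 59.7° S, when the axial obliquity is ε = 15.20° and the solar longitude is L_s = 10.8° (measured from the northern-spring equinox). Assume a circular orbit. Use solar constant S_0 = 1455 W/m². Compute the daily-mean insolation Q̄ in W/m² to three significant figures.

Q̄ ≈ 203 W/m²

Solar declination: sin δ = sin ε · sin L_s = sin 15.20° × sin 10.8° = 0.04913, so δ = +2.816°.
cos h₀ = −tan(-59.7°) tan(+2.816°) = 0.0842, h₀ = 1.4865 rad.
Bracket: h₀ sin ϕ sin δ + cos ϕ cos δ sin h₀ = 1.4865×-0.86340×0.04913 + 0.50453×0.99879×0.99645 = -0.063056 + 0.502131 = 0.439075.
Q̄ = (S_0/π) × [bracket] = (1455/π) × 0.439075 = 203.4 W/m².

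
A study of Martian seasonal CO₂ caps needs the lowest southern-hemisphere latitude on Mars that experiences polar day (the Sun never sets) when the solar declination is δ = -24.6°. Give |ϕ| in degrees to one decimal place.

Polar day requires cos h₀ = −tan ϕ tan δ ≤ −1, i.e. tan ϕ tan δ ≥ 1.
The boundary is |tan ϕ| · |tan δ| = 1, so |ϕ| = 90° − |δ| = 90° − 24.6° = 65.4° in the southern hemisphere.

|ϕ| = 65.4°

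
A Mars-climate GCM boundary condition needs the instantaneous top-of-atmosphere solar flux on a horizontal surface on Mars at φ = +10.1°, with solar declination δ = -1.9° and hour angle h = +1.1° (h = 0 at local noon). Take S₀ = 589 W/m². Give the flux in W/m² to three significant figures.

576 W/m²

cos θ_z = sin φ sin δ + cos φ cos δ cos h = -0.005814 + 0.983781 = 0.977967.
Flux = S₀ · cos θ_z = 589 × 0.977967 = 576.0 W/m².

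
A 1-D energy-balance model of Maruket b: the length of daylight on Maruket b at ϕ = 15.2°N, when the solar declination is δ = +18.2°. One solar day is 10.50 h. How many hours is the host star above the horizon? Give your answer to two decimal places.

5.55 h

cos h₀ = −tan ϕ · tan δ = −tan(+15.2°) × tan(+18.200°) = -0.0893, so h₀ = 1.6602 rad = 95.12°.
Daylight = 2h₀/(2π) × 10.50 h = (1.6602/π) × 10.50 = 5.55 h.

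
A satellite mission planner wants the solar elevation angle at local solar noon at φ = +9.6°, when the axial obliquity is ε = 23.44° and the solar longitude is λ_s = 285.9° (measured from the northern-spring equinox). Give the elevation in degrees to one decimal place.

57.9°

Solar declination: sin δ = sin ε · sin λ_s = sin 23.44° × sin 285.9° = -0.38257, so δ = -22.493°.
At local noon the hour angle is zero, so the zenith angle equals |φ − δ| = |+9.6° − (-22.493°)| = 32.093°.
Elevation = 90° − 32.093° = 57.9°.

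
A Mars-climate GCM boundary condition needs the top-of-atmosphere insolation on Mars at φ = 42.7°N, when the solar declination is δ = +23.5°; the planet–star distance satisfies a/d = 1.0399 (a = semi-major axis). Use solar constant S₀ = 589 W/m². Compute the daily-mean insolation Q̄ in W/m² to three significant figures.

Q̄ ≈ 234 W/m²

cos H₀ = −tan(+42.7°) tan(+23.500°) = -0.4012, H₀ = 1.9837 rad.
Bracket: H₀ sin φ sin δ + cos φ cos δ sin H₀ = 1.9837×0.67816×0.39875 + 0.73491×0.91706×0.91598 = 0.536425 + 0.617331 = 1.153756.
Inverse-square distance factor (a/d)² = 1.0399² = 1.081392.
Q̄ = (S₀/π) × 1.081392 × [bracket] = (589/π) × 1.081392 × 1.153756 = 233.9 W/m².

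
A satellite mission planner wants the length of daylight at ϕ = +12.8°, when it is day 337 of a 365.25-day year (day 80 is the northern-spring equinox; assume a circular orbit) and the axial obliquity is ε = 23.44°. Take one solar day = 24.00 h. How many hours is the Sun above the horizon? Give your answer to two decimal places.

11.28 h

Solar longitude: L_s = 360° × (337 − 80)/365.25 = 253.306°.
sin δ = sin 23.44° × sin 253.306° = -0.38102, so δ = -22.397°.
cos h₀ = −tan ϕ · tan δ = −tan(+12.8°) × tan(-22.397°) = 0.0936, so h₀ = 1.4770 rad = 84.63°.
Daylight = 2h₀/(2π) × 24.00 h = (1.4770/π) × 24.00 = 11.28 h.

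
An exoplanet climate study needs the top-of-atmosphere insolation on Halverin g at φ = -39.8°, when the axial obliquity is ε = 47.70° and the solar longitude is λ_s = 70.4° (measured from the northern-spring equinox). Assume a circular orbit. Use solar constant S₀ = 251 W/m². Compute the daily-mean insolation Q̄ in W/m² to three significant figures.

Q̄ ≈ 3.49 W/m²

Solar declination: sin δ = sin ε · sin λ_s = sin 47.70° × sin 70.4° = 0.69677, so δ = +44.169°.
cos H₀ = −tan(-39.8°) tan(+44.169°) = 0.8093, H₀ = 0.6278 rad.
Bracket: H₀ sin φ sin δ + cos φ cos δ sin H₀ = 0.6278×-0.64011×0.69677 + 0.76828×0.71729×0.58734 = -0.280005 + 0.323671 = 0.043666.
Q̄ = (S₀/π) × [bracket] = (251/π) × 0.043666 = 3.489 W/m².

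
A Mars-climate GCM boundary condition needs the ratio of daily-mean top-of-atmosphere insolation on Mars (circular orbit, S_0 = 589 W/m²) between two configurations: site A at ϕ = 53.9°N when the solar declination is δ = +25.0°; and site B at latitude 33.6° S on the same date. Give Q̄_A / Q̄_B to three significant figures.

— Configuration A (ϕ=+53.9°):
cos h₀ = −tan(+53.9°) tan(+25.000°) = -0.6395, h₀ = 2.2646 rad.
Bracket: h₀ sin ϕ sin δ + cos ϕ cos δ sin h₀ = 2.2646×0.80799×0.42262 + 0.58920×0.90631×0.76882 = 0.773299 + 0.410548 = 1.183847.
Q̄ = (S_0/π) × [bracket] = (589/π) × 1.183847 = 221.95 W/m².
— Configuration B (ϕ=-33.6°):
cos h₀ = −tan(-33.6°) tan(+25.000°) = 0.3098, h₀ = 1.2558 rad.
Bracket: h₀ sin ϕ sin δ + cos ϕ cos δ sin h₀ = 1.2558×-0.55339×0.42262 + 0.83292×0.90631×0.95080 = -0.293699 + 0.717743 = 0.424044.
Q̄ = (S_0/π) × [bracket] = (589/π) × 0.424044 = 79.502 W/m².
Ratio Q̄_A / Q̄_B = 221.95 / 79.502 = 2.792.

Q̄_A / Q̄_B ≈ 2.79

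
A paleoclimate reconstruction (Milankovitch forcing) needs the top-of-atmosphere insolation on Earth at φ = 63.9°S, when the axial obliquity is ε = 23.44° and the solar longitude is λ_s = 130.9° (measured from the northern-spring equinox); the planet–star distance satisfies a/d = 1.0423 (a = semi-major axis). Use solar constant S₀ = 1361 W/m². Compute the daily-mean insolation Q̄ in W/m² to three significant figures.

Solar declination: sin δ = sin ε · sin λ_s = sin 23.44° × sin 130.9° = 0.30067, so δ = +17.498°.
cos H₀ = −tan(-63.9°) tan(+17.498°) = 0.6435, H₀ = 0.8717 rad.
Bracket: H₀ sin φ sin δ + cos φ cos δ sin H₀ = 0.8717×-0.89803×0.30067 + 0.43994×0.95373×0.76543 = -0.235368 + 0.321162 = 0.085794.
Inverse-square distance factor (a/d)² = 1.0423² = 1.086389.
Q̄ = (S₀/π) × 1.086389 × [bracket] = (1361/π) × 1.086389 × 0.085794 = 40.38 W/m².

Q̄ ≈ 40.4 W/m²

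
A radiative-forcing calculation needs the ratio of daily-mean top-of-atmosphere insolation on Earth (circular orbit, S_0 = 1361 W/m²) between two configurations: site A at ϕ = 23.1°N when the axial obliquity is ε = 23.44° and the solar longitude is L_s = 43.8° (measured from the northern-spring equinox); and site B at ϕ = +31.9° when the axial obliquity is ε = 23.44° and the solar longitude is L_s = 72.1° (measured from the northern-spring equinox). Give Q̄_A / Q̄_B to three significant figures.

Q̄_A / Q̄_B ≈ 0.942

— Configuration A (ϕ=+23.1°):
Solar declination: sin δ = sin ε · sin L_s = sin 23.44° × sin 43.8° = 0.27533, so δ = +15.981°.
cos h₀ = −tan(+23.1°) tan(+15.981°) = -0.1222, h₀ = 1.6933 rad.
Bracket: h₀ sin ϕ sin δ + cos ϕ cos δ sin h₀ = 1.6933×0.39234×0.27533 + 0.91982×0.96135×0.99251 = 0.182915 + 0.877646 = 1.060561.
Q̄ = (S_0/π) × [bracket] = (1361/π) × 1.060561 = 459.46 W/m².
— Configuration B (ϕ=+31.9°):
Solar declination: sin δ = sin ε · sin L_s = sin 23.44° × sin 72.1° = 0.37853, so δ = +22.243°.
cos h₀ = −tan(+31.9°) tan(+22.243°) = -0.2546, h₀ = 1.8282 rad.
Bracket: h₀ sin ϕ sin δ + cos ϕ cos δ sin h₀ = 1.8282×0.52844×0.37853 + 0.84897×0.92559×0.96706 = 0.365696 + 0.759914 = 1.125610.
Q̄ = (S_0/π) × [bracket] = (1361/π) × 1.125610 = 487.64 W/m².
Ratio Q̄_A / Q̄_B = 459.46 / 487.64 = 0.9422.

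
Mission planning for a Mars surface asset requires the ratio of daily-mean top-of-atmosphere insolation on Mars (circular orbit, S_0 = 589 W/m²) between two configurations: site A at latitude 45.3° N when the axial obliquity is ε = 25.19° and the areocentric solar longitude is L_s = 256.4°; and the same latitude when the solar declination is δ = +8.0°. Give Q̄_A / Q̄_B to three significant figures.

— Configuration A (ϕ=+45.3°):
sin δ = sin 25.19° × sin 256.4° = -0.41369, so δ = -24.437°.
cos h₀ = −tan(+45.3°) tan(-24.437°) = 0.4592, h₀ = 1.0937 rad.
Bracket: h₀ sin ϕ sin δ + cos ϕ cos δ sin h₀ = 1.0937×0.71080×-0.41369 + 0.70339×0.91042×0.88835 = -0.321603 + 0.568882 = 0.247279.
Q̄ = (S_0/π) × [bracket] = (589/π) × 0.247279 = 46.361 W/m².
— Configuration B (ϕ=+45.3°):
cos h₀ = −tan(+45.3°) tan(+8.000°) = -0.1420, h₀ = 1.7133 rad.
Bracket: h₀ sin ϕ sin δ + cos ϕ cos δ sin h₀ = 1.7133×0.71080×0.13917 + 0.70339×0.99027×0.98986 = 0.169483 + 0.689483 = 0.858966.
Q̄ = (S_0/π) × [bracket] = (589/π) × 0.858966 = 161.04 W/m².
Ratio Q̄_A / Q̄_B = 46.361 / 161.04 = 0.2879.

Q̄_A / Q̄_B ≈ 0.288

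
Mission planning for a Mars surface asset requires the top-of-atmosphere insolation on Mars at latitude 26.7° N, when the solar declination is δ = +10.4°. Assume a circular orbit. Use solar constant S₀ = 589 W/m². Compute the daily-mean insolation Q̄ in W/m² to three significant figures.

cos H₀ = −tan(+26.7°) tan(+10.400°) = -0.0923, H₀ = 1.6632 rad.
Bracket: H₀ sin φ sin δ + cos φ cos δ sin H₀ = 1.6632×0.44932×0.18052 + 0.89337×0.98357×0.99573 = 0.134904 + 0.874940 = 1.009844.
Q̄ = (S₀/π) × [bracket] = (589/π) × 1.009844 = 189.3 W/m².

Q̄ ≈ 189 W/m²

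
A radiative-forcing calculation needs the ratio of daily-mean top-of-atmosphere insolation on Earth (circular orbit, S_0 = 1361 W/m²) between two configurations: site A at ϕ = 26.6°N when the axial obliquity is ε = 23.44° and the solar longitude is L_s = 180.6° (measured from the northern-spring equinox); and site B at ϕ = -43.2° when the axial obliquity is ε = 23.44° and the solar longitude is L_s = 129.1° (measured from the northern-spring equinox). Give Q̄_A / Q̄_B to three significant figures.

Q̄_A / Q̄_B ≈ 2.26

— Configuration A (ϕ=+26.6°):
Solar declination: sin δ = sin ε · sin L_s = sin 23.44° × sin 180.6° = -0.00417, so δ = -0.239°.
cos h₀ = −tan(+26.6°) tan(-0.239°) = 0.0021, h₀ = 1.5687 rad.
Bracket: h₀ sin ϕ sin δ + cos ϕ cos δ sin h₀ = 1.5687×0.44776×-0.00417 + 0.89415×0.99999×1.00000 = -0.002929 + 0.894141 = 0.891212.
Q̄ = (S_0/π) × [bracket] = (1361/π) × 0.891212 = 386.09 W/m².
— Configuration B (ϕ=-43.2°):
Solar declination: sin δ = sin ε · sin L_s = sin 23.44° × sin 129.1° = 0.30870, so δ = +17.981°.
cos h₀ = −tan(-43.2°) tan(+17.981°) = 0.3048, h₀ = 1.2611 rad.
Bracket: h₀ sin ϕ sin δ + cos ϕ cos δ sin h₀ = 1.2611×-0.68455×0.30870 + 0.72897×0.95116×0.95242 = -0.266496 + 0.660377 = 0.393881.
Q̄ = (S_0/π) × [bracket] = (1361/π) × 0.393881 = 170.64 W/m².
Ratio Q̄_A / Q̄_B = 386.09 / 170.64 = 2.263.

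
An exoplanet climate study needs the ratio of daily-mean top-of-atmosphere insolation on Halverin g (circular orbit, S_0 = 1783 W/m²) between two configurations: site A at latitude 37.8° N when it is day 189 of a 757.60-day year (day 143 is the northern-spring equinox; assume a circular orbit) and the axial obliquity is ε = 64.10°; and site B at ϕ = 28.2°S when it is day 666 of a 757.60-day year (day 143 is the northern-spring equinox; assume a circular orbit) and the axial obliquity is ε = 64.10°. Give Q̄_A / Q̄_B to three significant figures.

— Configuration A (ϕ=+37.8°):
Solar longitude: L_s = 360° × (189 − 143)/757.60 = 21.859°.
sin δ = sin 64.10° × sin 21.859° = 0.33492, so δ = +19.568°.
cos h₀ = −tan(+37.8°) tan(+19.568°) = -0.2757, h₀ = 1.8501 rad.
Bracket: h₀ sin ϕ sin δ + cos ϕ cos δ sin h₀ = 1.8501×0.61291×0.33492 + 0.79016×0.94225×0.96124 = 0.379781 + 0.715670 = 1.095451.
Q̄ = (S_0/π) × [bracket] = (1783/π) × 1.095451 = 621.72 W/m².
— Configuration B (ϕ=-28.2°):
Solar longitude: L_s = 360° × (666 − 143)/757.60 = 248.522°.
sin δ = sin 64.10° × sin 248.522° = -0.83709, so δ = -56.834°.
cos h₀ = −tan(-28.2°) tan(-56.834°) = -0.8205, h₀ = 2.5330 rad.
Bracket: h₀ sin ϕ sin δ + cos ϕ cos δ sin h₀ = 2.5330×-0.47255×-0.83709 + 0.88130×0.54707×0.57171 = 1.001971 + 0.275640 = 1.277611.
Q̄ = (S_0/π) × [bracket] = (1783/π) × 1.277611 = 725.10 W/m².
Ratio Q̄_A / Q̄_B = 621.72 / 725.10 = 0.8574.

Q̄_A / Q̄_B ≈ 0.857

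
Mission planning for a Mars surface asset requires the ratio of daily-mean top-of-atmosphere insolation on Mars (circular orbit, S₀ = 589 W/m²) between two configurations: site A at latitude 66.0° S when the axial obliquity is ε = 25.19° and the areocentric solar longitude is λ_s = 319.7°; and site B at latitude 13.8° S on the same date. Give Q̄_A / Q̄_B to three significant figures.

Q̄_A / Q̄_B ≈ 0.837

— Configuration A (φ=-66.0°):
sin δ = sin 25.19° × sin 319.7° = -0.27529, so δ = -15.979°.
cos H₀ = −tan(-66.0°) tan(-15.979°) = -0.6432, H₀ = 2.2694 rad.
Bracket: H₀ sin φ sin δ + cos φ cos δ sin H₀ = 2.2694×-0.91355×-0.27529 + 0.40674×0.96136×0.76573 = 0.570734 + 0.299418 = 0.870152.
Q̄ = (S₀/π) × [bracket] = (589/π) × 0.870152 = 163.14 W/m².
— Configuration B (φ=-13.8°):
cos H₀ = −tan(-13.8°) tan(-15.979°) = -0.0703, H₀ = 1.6412 rad.
Bracket: H₀ sin φ sin δ + cos φ cos δ sin H₀ = 1.6412×-0.23853×-0.27529 + 0.97113×0.96136×0.99752 = 0.107769 + 0.931290 = 1.039059.
Q̄ = (S₀/π) × [bracket] = (589/π) × 1.039059 = 194.81 W/m².
Ratio Q̄_A / Q̄_B = 163.14 / 194.81 = 0.8374.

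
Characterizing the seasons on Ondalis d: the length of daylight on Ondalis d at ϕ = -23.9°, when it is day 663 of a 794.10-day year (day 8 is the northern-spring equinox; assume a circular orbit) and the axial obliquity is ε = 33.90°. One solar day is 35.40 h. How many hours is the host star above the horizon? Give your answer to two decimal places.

20.59 h

Solar longitude: L_s = 360° × (663 − 8)/794.10 = 296.940°.
sin δ = sin 33.90° × sin 296.940° = -0.49722, so δ = -29.816°.
cos h₀ = −tan ϕ · tan δ = −tan(-23.9°) × tan(-29.816°) = -0.2540, so h₀ = 1.8276 rad = 104.71°.
Daylight = 2h₀/(2π) × 35.40 h = (1.8276/π) × 35.40 = 20.59 h.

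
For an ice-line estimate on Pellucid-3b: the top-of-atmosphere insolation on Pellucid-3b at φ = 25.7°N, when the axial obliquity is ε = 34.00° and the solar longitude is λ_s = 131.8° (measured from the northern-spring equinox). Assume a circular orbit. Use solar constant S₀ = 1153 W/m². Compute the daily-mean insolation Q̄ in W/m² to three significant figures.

Q̄ ≈ 412 W/m²

Solar declination: sin δ = sin ε · sin λ_s = sin 34.00° × sin 131.8° = 0.41686, so δ = +24.637°.
cos H₀ = −tan(+25.7°) tan(+24.637°) = -0.2207, H₀ = 1.7933 rad.
Bracket: H₀ sin φ sin δ + cos φ cos δ sin H₀ = 1.7933×0.43366×0.41686 + 0.90108×0.90897×0.97534 = 0.324185 + 0.798857 = 1.123042.
Q̄ = (S₀/π) × [bracket] = (1153/π) × 1.123042 = 412.2 W/m².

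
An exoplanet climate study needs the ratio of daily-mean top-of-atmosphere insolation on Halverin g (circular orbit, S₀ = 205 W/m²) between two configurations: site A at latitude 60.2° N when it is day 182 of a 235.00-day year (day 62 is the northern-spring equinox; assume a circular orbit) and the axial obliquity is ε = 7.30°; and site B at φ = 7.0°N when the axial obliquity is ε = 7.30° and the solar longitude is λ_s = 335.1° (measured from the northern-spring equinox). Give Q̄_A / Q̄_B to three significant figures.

Q̄_A / Q̄_B ≈ 0.495

— Configuration A (φ=+60.2°):
Solar longitude: λ_s = 360° × (182 − 62)/235.00 = 183.830°.
sin δ = sin 7.30° × sin 183.830° = -0.00849, so δ = -0.486°.
cos H₀ = −tan(+60.2°) tan(-0.486°) = 0.0148, H₀ = 1.5560 rad.
Bracket: H₀ sin φ sin δ + cos φ cos δ sin H₀ = 1.5560×0.86777×-0.00849 + 0.49697×0.99996×0.99989 = -0.011464 + 0.496895 = 0.485431.
Q̄ = (S₀/π) × [bracket] = (205/π) × 0.485431 = 31.676 W/m².
— Configuration B (φ=+7.0°):
Solar declination: sin δ = sin ε · sin λ_s = sin 7.30° × sin 335.1° = -0.05350, so δ = -3.067°.
cos H₀ = −tan(+7.0°) tan(-3.067°) = 0.0066, H₀ = 1.5642 rad.
Bracket: H₀ sin φ sin δ + cos φ cos δ sin H₀ = 1.5642×0.12187×-0.05350 + 0.99255×0.99857×0.99998 = -0.010199 + 0.991111 = 0.980912.
Q̄ = (S₀/π) × [bracket] = (205/π) × 0.980912 = 64.008 W/m².
Ratio Q̄_A / Q̄_B = 31.676 / 64.008 = 0.4949.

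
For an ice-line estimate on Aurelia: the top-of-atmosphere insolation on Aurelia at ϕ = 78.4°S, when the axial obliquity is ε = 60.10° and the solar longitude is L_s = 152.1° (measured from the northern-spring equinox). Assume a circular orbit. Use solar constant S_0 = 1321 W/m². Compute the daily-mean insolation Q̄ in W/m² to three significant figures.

Solar declination: sin δ = sin ε · sin L_s = sin 60.10° × sin 152.1° = 0.40565, so δ = +23.932°.
cos h₀ = −tan(-78.4°) tan(+23.932°) = 2.1620 ≥ 1 ⇒ polar night, h₀ = 0 and Q̄ = 0.

Q̄ ≈ 0.00 W/m²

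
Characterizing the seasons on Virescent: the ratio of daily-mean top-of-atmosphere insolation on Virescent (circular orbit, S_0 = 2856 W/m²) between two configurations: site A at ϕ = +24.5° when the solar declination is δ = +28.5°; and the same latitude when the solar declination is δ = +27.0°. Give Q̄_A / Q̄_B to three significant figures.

Q̄_A / Q̄_B ≈ 1.01

— Configuration A (ϕ=+24.5°):
cos h₀ = −tan(+24.5°) tan(+28.500°) = -0.2474, h₀ = 1.8208 rad.
Bracket: h₀ sin ϕ sin δ + cos ϕ cos δ sin h₀ = 1.8208×0.41469×0.47716 + 0.90996×0.87882×0.96890 = 0.360288 + 0.774821 = 1.135109.
Q̄ = (S_0/π) × [bracket] = (2856/π) × 1.135109 = 1031.9 W/m².
— Configuration B (ϕ=+24.5°):
cos h₀ = −tan(+24.5°) tan(+27.000°) = -0.2322, h₀ = 1.8051 rad.
Bracket: h₀ sin ϕ sin δ + cos ϕ cos δ sin h₀ = 1.8051×0.41469×0.45399 + 0.90996×0.89101×0.97267 = 0.339837 + 0.788625 = 1.128462.
Q̄ = (S_0/π) × [bracket] = (2856/π) × 1.128462 = 1025.9 W/m².
Ratio Q̄_A / Q̄_B = 1031.9 / 1025.9 = 1.006.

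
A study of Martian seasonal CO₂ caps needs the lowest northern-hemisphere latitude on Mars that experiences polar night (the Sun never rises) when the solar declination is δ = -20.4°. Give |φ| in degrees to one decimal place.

Polar night requires cos H₀ = −tan φ tan δ ≥ 1, i.e. tan φ tan δ ≤ −1.
The boundary is |tan φ| · |tan δ| = 1, so |φ| = 90° − |δ| = 90° − 20.4° = 69.6° in the northern hemisphere.

|φ| = 69.6°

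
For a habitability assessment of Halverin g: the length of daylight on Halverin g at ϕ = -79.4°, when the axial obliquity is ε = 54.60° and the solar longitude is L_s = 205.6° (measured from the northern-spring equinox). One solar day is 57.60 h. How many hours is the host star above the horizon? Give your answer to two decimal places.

Solar declination: sin δ = sin ε · sin L_s = sin 54.60° × sin 205.6° = -0.35221, so δ = -20.622°.
Sunrise equation: cos h₀ = −tan ϕ · tan δ = -2.0108 ≤ −1, so the host star never sets (polar day) and h₀ = π.
Daylight = 2h₀/(2π) × 57.60 h = (3.1416/π) × 57.60 = 57.60 h.

57.60 h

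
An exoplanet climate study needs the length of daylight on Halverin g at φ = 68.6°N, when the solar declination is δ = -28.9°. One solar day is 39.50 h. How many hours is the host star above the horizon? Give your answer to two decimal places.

cos H₀ = −tan φ · tan δ = 1.4086 ≥ 1, so the host star never rises (polar night) and H₀ = 0.
Daylight = 2H₀/(2π) × 39.50 h = (0.0000/π) × 39.50 = 0.00 h.

0.00 h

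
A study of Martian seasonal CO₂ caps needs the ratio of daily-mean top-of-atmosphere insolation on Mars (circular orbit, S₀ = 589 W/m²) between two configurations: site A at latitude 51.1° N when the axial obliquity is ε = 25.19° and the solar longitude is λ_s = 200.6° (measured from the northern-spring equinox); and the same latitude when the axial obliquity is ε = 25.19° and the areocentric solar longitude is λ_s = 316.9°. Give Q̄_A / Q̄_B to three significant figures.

Q̄_A / Q̄_B ≈ 1.56

— Configuration A (φ=+51.1°):
Solar declination: sin δ = sin ε · sin λ_s = sin 25.19° × sin 200.6° = -0.14975, so δ = -8.613°.
cos H₀ = −tan(+51.1°) tan(-8.613°) = 0.1877, H₀ = 1.3820 rad.
Bracket: H₀ sin φ sin δ + cos φ cos δ sin H₀ = 1.3820×0.77824×-0.14975 + 0.62796×0.98872×0.98223 = -0.161060 + 0.609844 = 0.448784.
Q̄ = (S₀/π) × [bracket] = (589/π) × 0.448784 = 84.140 W/m².
— Configuration B (φ=+51.1°):
sin δ = sin 25.19° × sin 316.9° = -0.29082, so δ = -16.907°.
cos H₀ = −tan(+51.1°) tan(-16.907°) = 0.3767, H₀ = 1.1846 rad.
Bracket: H₀ sin φ sin δ + cos φ cos δ sin H₀ = 1.1846×0.77824×-0.29082 + 0.62796×0.95678×0.92634 = -0.268108 + 0.556563 = 0.288455.
Q̄ = (S₀/π) × [bracket] = (589/π) × 0.288455 = 54.081 W/m².
Ratio Q̄_A / Q̄_B = 84.140 / 54.081 = 1.556.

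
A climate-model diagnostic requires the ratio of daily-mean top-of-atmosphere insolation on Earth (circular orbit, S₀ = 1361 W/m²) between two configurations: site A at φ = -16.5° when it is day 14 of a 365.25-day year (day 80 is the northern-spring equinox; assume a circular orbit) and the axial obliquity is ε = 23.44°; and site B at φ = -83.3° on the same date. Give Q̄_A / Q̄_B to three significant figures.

— Configuration A (φ=-16.5°):
Solar longitude: λ_s = 360° × (14 − 80)/365.25 = -65.051°, i.e. -65.051° + 360° = 294.949°.
sin δ = sin 23.44° × sin 294.949° = -0.36067, so δ = -21.141°.
cos H₀ = −tan(-16.5°) tan(-21.141°) = -0.1145, H₀ = 1.6856 rad.
Bracket: H₀ sin φ sin δ + cos φ cos δ sin H₀ = 1.6856×-0.28402×-0.36067 + 0.95882×0.93269×0.99342 = 0.172669 + 0.888397 = 1.061066.
Q̄ = (S₀/π) × [bracket] = (1361/π) × 1.061066 = 459.67 W/m².
— Configuration B (φ=-83.3°):
cos H₀ = −tan(-83.3°) tan(-21.141°) = -3.2918 ≤ −1 ⇒ polar day, H₀ = π.
Bracket: H₀ sin φ sin δ + cos φ cos δ sin H₀ = 3.1416×-0.99317×-0.36067 + 0.11667×0.93269×0.00000 = 1.125342 + 0.000000 = 1.125342.
Q̄ = (S₀/π) × [bracket] = (1361/π) × 1.125342 = 487.52 W/m².
Ratio Q̄_A / Q̄_B = 459.67 / 487.52 = 0.9429.

Q̄_A / Q̄_B ≈ 0.943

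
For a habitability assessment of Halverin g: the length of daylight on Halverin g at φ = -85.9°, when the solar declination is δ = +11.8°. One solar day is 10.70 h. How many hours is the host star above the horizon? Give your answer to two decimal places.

cos H₀ = −tan φ · tan δ = 2.9145 ≥ 1, so the host star never rises (polar night) and H₀ = 0.
Daylight = 2H₀/(2π) × 10.70 h = (0.0000/π) × 10.70 = 0.00 h.

0.00 h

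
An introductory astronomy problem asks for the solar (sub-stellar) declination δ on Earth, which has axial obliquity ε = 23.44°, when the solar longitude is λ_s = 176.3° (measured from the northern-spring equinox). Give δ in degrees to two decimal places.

sin δ = sin ε · sin λ_s = sin 23.44° × sin 176.3° = 0.025670.
δ = arcsin(0.025670) = +1.47°.

δ = +1.47°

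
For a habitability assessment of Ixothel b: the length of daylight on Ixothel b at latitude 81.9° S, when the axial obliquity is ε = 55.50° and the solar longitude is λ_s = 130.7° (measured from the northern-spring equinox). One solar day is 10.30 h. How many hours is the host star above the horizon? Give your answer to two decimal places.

Solar declination: sin δ = sin ε · sin λ_s = sin 55.50° × sin 130.7° = 0.62480, so δ = +38.667°.
cos H₀ = −tan φ · tan δ = 5.6226 ≥ 1, so the host star never rises (polar night) and H₀ = 0.
Daylight = 2H₀/(2π) × 10.30 h = (0.0000/π) × 10.30 = 0.00 h.

0.00 h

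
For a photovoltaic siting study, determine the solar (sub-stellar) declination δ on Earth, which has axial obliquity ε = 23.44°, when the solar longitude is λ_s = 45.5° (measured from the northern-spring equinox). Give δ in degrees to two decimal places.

sin δ = sin ε · sin λ_s = sin 23.44° × sin 45.5° = 0.283723.
δ = arcsin(0.283723) = +16.48°.

δ = +16.48°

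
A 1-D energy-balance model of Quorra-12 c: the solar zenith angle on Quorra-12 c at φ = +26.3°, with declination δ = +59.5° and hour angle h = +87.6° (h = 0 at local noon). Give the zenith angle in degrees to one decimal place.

cos θ_z = sin φ sin δ + cos φ cos δ cos h = 0.381763 + 0.019053 = 0.400816.
θ_z = arccos(0.400816) = 66.4°.

θ_z = 66.4°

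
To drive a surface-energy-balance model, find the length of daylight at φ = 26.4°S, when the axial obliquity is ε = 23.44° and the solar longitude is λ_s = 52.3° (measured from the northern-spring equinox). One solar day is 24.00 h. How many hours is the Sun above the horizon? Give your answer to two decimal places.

Solar declination: sin δ = sin ε · sin λ_s = sin 23.44° × sin 52.3° = 0.31474, so δ = +18.345°.
cos H₀ = −tan φ · tan δ = −tan(-26.4°) × tan(+18.345°) = 0.1646, so H₀ = 1.4054 rad = 80.53°.
Daylight = 2H₀/(2π) × 24.00 h = (1.4054/π) × 24.00 = 10.74 h.

10.74 h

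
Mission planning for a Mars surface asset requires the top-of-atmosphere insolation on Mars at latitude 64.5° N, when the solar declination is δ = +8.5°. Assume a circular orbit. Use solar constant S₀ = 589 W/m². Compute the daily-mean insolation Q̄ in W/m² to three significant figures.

cos H₀ = −tan(+64.5°) tan(+8.500°) = -0.3133, H₀ = 1.8895 rad.
Bracket: H₀ sin φ sin δ + cos φ cos δ sin H₀ = 1.8895×0.90259×0.14781 + 0.43051×0.98902×0.94964 = 0.252082 + 0.404341 = 0.656423.
Q̄ = (S₀/π) × [bracket] = (589/π) × 0.656423 = 123.1 W/m².

Q̄ ≈ 123 W/m²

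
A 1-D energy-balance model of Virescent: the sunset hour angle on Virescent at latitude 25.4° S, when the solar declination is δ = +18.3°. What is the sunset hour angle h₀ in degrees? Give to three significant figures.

cos h₀ = −tan ϕ · tan δ = −tan(-25.4°) × tan(+18.300°) = 0.1570, so h₀ = 1.4131 rad = 80.97°.

h₀ = 81.0°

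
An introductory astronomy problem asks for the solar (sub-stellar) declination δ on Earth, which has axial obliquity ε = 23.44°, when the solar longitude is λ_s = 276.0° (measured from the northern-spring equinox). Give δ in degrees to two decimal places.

δ = -23.30°

sin δ = sin ε · sin λ_s = sin 23.44° × sin 276.0° = -0.395609.
δ = arcsin(-0.395609) = -23.30°.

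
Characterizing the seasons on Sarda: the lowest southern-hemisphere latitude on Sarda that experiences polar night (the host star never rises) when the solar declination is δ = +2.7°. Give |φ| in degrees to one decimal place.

Polar night requires cos H₀ = −tan φ tan δ ≥ 1, i.e. tan φ tan δ ≤ −1.
The boundary is |tan φ| · |tan δ| = 1, so |φ| = 90° − |δ| = 90° − 2.7° = 87.3° in the southern hemisphere.

|φ| = 87.3°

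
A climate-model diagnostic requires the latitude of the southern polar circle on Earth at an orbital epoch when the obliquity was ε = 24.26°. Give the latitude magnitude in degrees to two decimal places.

65.74°

The polar circle is the lowest latitude that experiences at least one full rotation of continuous darkness at the northern-summer solstice; it lies at |ϕ| = 90° − ε = 90° − 24.26° = 65.74°.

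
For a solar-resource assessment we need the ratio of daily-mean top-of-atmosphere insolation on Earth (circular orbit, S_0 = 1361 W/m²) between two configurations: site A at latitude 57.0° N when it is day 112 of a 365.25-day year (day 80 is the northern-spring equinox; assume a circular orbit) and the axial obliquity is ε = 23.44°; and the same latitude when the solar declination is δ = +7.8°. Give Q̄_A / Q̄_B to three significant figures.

Q̄_A / Q̄_B ≈ 1.14

— Configuration A (ϕ=+57.0°):
Solar longitude: L_s = 360° × (112 − 80)/365.25 = 31.540°.
sin δ = sin 23.44° × sin 31.540° = 0.20808, so δ = +12.010°.
cos h₀ = −tan(+57.0°) tan(+12.010°) = -0.3276, h₀ = 1.9045 rad.
Bracket: h₀ sin ϕ sin δ + cos ϕ cos δ sin h₀ = 1.9045×0.83867×0.20808 + 0.54464×0.97811×0.94482 = 0.332355 + 0.503322 = 0.835677.
Q̄ = (S_0/π) × [bracket] = (1361/π) × 0.835677 = 362.03 W/m².
— Configuration B (ϕ=+57.0°):
cos h₀ = −tan(+57.0°) tan(+7.800°) = -0.2109, h₀ = 1.7833 rad.
Bracket: h₀ sin ϕ sin δ + cos ϕ cos δ sin h₀ = 1.7833×0.83867×0.13572 + 0.54464×0.99075×0.97750 = 0.202983 + 0.527461 = 0.730444.
Q̄ = (S_0/π) × [bracket] = (1361/π) × 0.730444 = 316.44 W/m².
Ratio Q̄_A / Q̄_B = 362.03 / 316.44 = 1.144.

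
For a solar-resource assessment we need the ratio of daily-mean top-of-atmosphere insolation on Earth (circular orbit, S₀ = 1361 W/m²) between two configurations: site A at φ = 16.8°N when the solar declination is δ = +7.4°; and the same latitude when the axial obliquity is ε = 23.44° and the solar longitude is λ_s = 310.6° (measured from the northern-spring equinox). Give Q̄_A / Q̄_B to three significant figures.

Q̄_A / Q̄_B ≈ 1.29

— Configuration A (φ=+16.8°):
cos H₀ = −tan(+16.8°) tan(+7.400°) = -0.0392, H₀ = 1.6100 rad.
Bracket: H₀ sin φ sin δ + cos φ cos δ sin H₀ = 1.6100×0.28903×0.12880 + 0.95732×0.99167×0.99923 = 0.059936 + 0.948615 = 1.008551.
Q̄ = (S₀/π) × [bracket] = (1361/π) × 1.008551 = 436.92 W/m².
— Configuration B (φ=+16.8°):
Solar declination: sin δ = sin ε · sin λ_s = sin 23.44° × sin 310.6° = -0.30203, so δ = -17.580°.
cos H₀ = −tan(+16.8°) tan(-17.580°) = 0.0957, H₀ = 1.4750 rad.
Bracket: H₀ sin φ sin δ + cos φ cos δ sin H₀ = 1.4750×0.28903×-0.30203 + 0.95732×0.95330×0.99541 = -0.128761 + 0.908424 = 0.779663.
Q̄ = (S₀/π) × [bracket] = (1361/π) × 0.779663 = 337.77 W/m².
Ratio Q̄_A / Q̄_B = 436.92 / 337.77 = 1.294.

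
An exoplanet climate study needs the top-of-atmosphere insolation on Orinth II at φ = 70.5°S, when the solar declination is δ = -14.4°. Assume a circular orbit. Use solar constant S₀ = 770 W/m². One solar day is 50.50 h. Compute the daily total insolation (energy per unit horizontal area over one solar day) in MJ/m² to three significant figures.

cos H₀ = −tan(-70.5°) tan(-14.400°) = -0.7251, H₀ = 2.3819 rad.
Bracket: H₀ sin φ sin δ + cos φ cos δ sin H₀ = 2.3819×-0.94264×-0.24869 + 0.33381×0.96858×0.68869 = 0.558377 + 0.222668 = 0.781045.
Q̄ = (S₀/π) × [bracket] = (770/π) × 0.781045 = 191.43 W/m².
Daily total = Q̄ × 50.50 h × 3600 s/h = 191.43 × 50.50 × 3600 / 10⁶ = 34.80 MJ/m².

34.8 MJ/m²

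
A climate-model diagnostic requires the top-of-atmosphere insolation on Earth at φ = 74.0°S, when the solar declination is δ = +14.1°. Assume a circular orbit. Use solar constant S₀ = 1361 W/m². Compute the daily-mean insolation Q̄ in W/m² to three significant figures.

cos H₀ = −tan(-74.0°) tan(+14.100°) = 0.8760, H₀ = 0.5033 rad.
Bracket: H₀ sin φ sin δ + cos φ cos δ sin H₀ = 0.5033×-0.96126×0.24362 + 0.27564×0.96987×0.48235 = -0.117864 + 0.128949 = 0.011085.
Q̄ = (S₀/π) × [bracket] = (1361/π) × 0.011085 = 4.802 W/m².

Q̄ ≈ 4.80 W/m²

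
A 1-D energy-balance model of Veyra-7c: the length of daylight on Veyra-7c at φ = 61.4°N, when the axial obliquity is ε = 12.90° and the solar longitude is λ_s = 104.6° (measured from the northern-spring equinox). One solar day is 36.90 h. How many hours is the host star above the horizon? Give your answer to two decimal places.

23.36 h

Solar declination: sin δ = sin ε · sin λ_s = sin 12.90° × sin 104.6° = 0.21604, so δ = +12.477°.
cos H₀ = −tan φ · tan δ = −tan(+61.4°) × tan(+12.477°) = -0.4058, so H₀ = 1.9887 rad = 113.94°.
Daylight = 2H₀/(2π) × 36.90 h = (1.9887/π) × 36.90 = 23.36 h.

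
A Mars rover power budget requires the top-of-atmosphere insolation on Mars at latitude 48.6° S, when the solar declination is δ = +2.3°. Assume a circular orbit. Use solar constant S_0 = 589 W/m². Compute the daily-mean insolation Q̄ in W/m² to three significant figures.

cos h₀ = −tan(-48.6°) tan(+2.300°) = 0.0456, h₀ = 1.5252 rad.
Bracket: h₀ sin ϕ sin δ + cos ϕ cos δ sin h₀ = 1.5252×-0.75011×0.04013 + 0.66131×0.99919×0.99896 = -0.045911 + 0.660087 = 0.614176.
Q̄ = (S_0/π) × [bracket] = (589/π) × 0.614176 = 115.1 W/m².

Q̄ ≈ 115 W/m²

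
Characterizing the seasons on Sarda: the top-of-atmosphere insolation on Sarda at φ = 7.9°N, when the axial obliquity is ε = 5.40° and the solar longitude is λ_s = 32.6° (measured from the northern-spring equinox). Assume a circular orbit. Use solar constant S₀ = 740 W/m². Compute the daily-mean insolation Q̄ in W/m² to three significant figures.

Q̄ ≈ 236 W/m²

Solar declination: sin δ = sin ε · sin λ_s = sin 5.40° × sin 32.6° = 0.05070, so δ = +2.906°.
cos H₀ = −tan(+7.9°) tan(+2.906°) = -0.0070, H₀ = 1.5778 rad.
Bracket: H₀ sin φ sin δ + cos φ cos δ sin H₀ = 1.5778×0.13744×0.05070 + 0.99051×0.99871×0.99998 = 0.010994 + 0.989212 = 1.000206.
Q̄ = (S₀/π) × [bracket] = (740/π) × 1.000206 = 235.6 W/m².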